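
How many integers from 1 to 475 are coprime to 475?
360

475 = 5^2 × 19
φ(n) = n × ∏(1 - 1/p) for each prime p dividing n
φ(475) = 475 × (1 - 1/5) × (1 - 1/19) = 360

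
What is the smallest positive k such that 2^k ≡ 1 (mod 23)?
11

23 is prime, so ord(2) divides φ(23) = 22.
Divisors of 22: 1, 2, 11, 22.
Repeated squaring: 2^1 ≡ 2, 2^2 ≡ 4, 2^4 ≡ 16, 2^8 ≡ 3, 2^16 ≡ 9 (mod 23).
Test 2^d mod 23 for each divisor d in increasing order:
2^1 ≡ 2
2^2 ≡ 4
2^11 = 2^8·2^2·2^1 ≡ 1  ← first divisor giving 1
The order is 11.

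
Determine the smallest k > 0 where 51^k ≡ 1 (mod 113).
56

113 is prime, so ord(51) divides φ(113) = 112.
Divisors of 112: 1, 2, 4, 7, 8, 14, 16, 28, 56, 112.
Repeated squaring: 51^1 ≡ 51, 51^2 ≡ 2, 51^4 ≡ 4, 51^8 ≡ 16, 51^16 ≡ 30, 51^32 ≡ 109, 51^64 ≡ 16 (mod 113).
Test 51^d mod 113 for each divisor d in increasing order:
51^1 ≡ 51
51^2 ≡ 2
51^4 ≡ 4
51^7 = 51^4·51^2·51^1 ≡ 69
51^8 ≡ 16
51^14 = 51^8·51^4·51^2 ≡ 15
51^16 ≡ 30
51^28 = 51^16·51^8·51^4 ≡ 112
51^56 = 51^32·51^16·51^8 ≡ 1  ← first divisor giving 1
The order is 56.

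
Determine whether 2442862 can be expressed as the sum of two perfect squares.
Not possible

Factorization: 2442862 = 2 × 31^3 × 41
By Fermat: n is sum of two squares iff every prime p ≡ 3 (mod 4) appears to even power.
Prime(s) ≡ 3 (mod 4) with odd exponent: [(31, 3)]
Therefore 2442862 cannot be expressed as a² + b².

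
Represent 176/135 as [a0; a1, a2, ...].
[1; 3, 3, 2, 2, 2]

Euclidean algorithm steps:
176 = 1 × 135 + 41
135 = 3 × 41 + 12
41 = 3 × 12 + 5
12 = 2 × 5 + 2
5 = 2 × 2 + 1
2 = 2 × 1 + 0
Continued fraction: [1; 3, 3, 2, 2, 2]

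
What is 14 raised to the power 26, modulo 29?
4

Repeated squaring. Binary of 26 = 11010.
14^1 ≡ 14 (mod 29); 14^2 ≡ 22 (mod 29); 14^4 ≡ 20 (mod 29); 14^8 ≡ 23 (mod 29); 14^16 ≡ 7 (mod 29)
14^26 = 14^2 × 14^8 × 14^16 ≡ 4 (mod 29)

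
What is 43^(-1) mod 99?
76

gcd(43, 99) = 1, so the inverse exists.
Extended Euclidean algorithm on (99, 43):
99 = 2 × 43 + 13  ⟹  13 = (1)·99 + (-2)·43
43 = 3 × 13 + 4  ⟹  4 = (-3)·99 + (7)·43
13 = 3 × 4 + 1  ⟹  1 = (10)·99 + (-23)·43
So (-23)·43 ≡ 1 (mod 99), i.e. 43^(-1) ≡ -23 ≡ 76 (mod 99).
Check: 43 × 76 = 3268 ≡ 1 (mod 99)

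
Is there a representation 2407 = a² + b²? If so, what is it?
Not possible

Factorization: 2407 = 29 × 83
By Fermat: n is sum of two squares iff every prime p ≡ 3 (mod 4) appears to even power.
Prime(s) ≡ 3 (mod 4) with odd exponent: [(83, 1)]
Therefore 2407 cannot be expressed as a² + b².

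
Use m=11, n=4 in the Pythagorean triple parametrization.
(105, 88, 137)

Euclid's formula: a = m² - n², b = 2mn, c = m² + n²
m = 11, n = 4
a = 11² - 4² = 121 - 16 = 105
b = 2 × 11 × 4 = 88
c = 11² + 4² = 121 + 16 = 137
Verification: 105² + 88² = 11025 + 7744 = 18769 = 137² ✓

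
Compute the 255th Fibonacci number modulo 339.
250

Matrix identity: Q^n = [[F_(n+1), F_n], [F_n, F_(n-1)]] with Q = [[1,1],[1,0]].
n = 255 = 11111111₂. Square-and-multiply, entries mod 339:
Q^1 = [[1,1],[1,0]]
Q^3 = (Q^1)²·Q = [[3,2],[2,1]]
Q^7 = (Q^3)²·Q = [[21,13],[13,8]]
Q^15 = (Q^7)²·Q = [[309,271],[271,38]]
Q^31 = (Q^15)²·Q = [[234,100],[100,134]]
Q^63 = (Q^31)²·Q = [[195,7],[7,188]]
Q^127 = (Q^63)²·Q = [[75,106],[106,308]]
Q^255 = (Q^127)²·Q = [[168,250],[250,257]]
F_255 mod 339 = Q^255[0][1] = 250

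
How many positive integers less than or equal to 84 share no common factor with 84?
24

84 = 2^2 × 3 × 7
φ(n) = n × ∏(1 - 1/p) for each prime p dividing n
φ(84) = 84 × (1 - 1/2) × (1 - 1/3) × (1 - 1/7) = 24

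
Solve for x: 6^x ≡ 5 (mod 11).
6

Baby-step giant-step with step n = ⌈√11⌉ = 4.
Baby steps 6^j mod 11 (j:value) for j=0..3: 0:1, 1:6, 2:3, 3:7.
Giant-step multiplier: 6^(-4) ≡ 6^(10-4) = 6^6 ≡ 5 (mod 11).
Giant steps γ_i = 5·5^i mod 11: γ_0=5, γ_1=3 (in table at j=2).
x = i·n + j = 1·4 + 2 = 6.
Check: 6^6 ≡ 5 (mod 11).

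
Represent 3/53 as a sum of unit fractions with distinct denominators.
1/18 + 1/954

Greedy algorithm:
3/53: ceiling(53/3) = 18, use 1/18
1/954: ceiling(954/1) = 954, use 1/954
Result: 3/53 = 1/18 + 1/954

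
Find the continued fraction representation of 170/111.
[1; 1, 1, 7, 2, 3]

Euclidean algorithm steps:
170 = 1 × 111 + 59
111 = 1 × 59 + 52
59 = 1 × 52 + 7
52 = 7 × 7 + 3
7 = 2 × 3 + 1
3 = 3 × 1 + 0
Continued fraction: [1; 1, 1, 7, 2, 3]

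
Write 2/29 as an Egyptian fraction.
1/15 + 1/435

Greedy algorithm:
2/29: ceiling(29/2) = 15, use 1/15
1/435: ceiling(435/1) = 435, use 1/435
Result: 2/29 = 1/15 + 1/435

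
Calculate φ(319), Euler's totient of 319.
280

319 = 11 × 29
φ(n) = n × ∏(1 - 1/p) for each prime p dividing n
φ(319) = 319 × (1 - 1/11) × (1 - 1/29) = 280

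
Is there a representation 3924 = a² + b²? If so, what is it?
18² + 60² (a=18, b=60)

Factorization: 3924 = 2^2 × 3^2 × 109
By Fermat: n is sum of two squares iff every prime p ≡ 3 (mod 4) appears to even power.
All primes ≡ 3 (mod 4) appear to even power.
Search a = 0, 1, 2, … for 3924 - a² a perfect square: first hit at a = 18: 3924 - 324 = 3600 = 60².
3924 = 18² + 60² = 324 + 3600 ✓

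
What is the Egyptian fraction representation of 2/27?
1/14 + 1/378

Greedy algorithm:
2/27: ceiling(27/2) = 14, use 1/14
1/378: ceiling(378/1) = 378, use 1/378
Result: 2/27 = 1/14 + 1/378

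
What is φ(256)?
128

256 = 2^8
φ(n) = n × ∏(1 - 1/p) for each prime p dividing n
φ(256) = 256 × (1 - 1/2) = 128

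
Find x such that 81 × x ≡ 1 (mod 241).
122

gcd(81, 241) = 1, so the inverse exists.
Extended Euclidean algorithm on (241, 81):
241 = 2 × 81 + 79  ⟹  79 = (1)·241 + (-2)·81
81 = 1 × 79 + 2  ⟹  2 = (-1)·241 + (3)·81
79 = 39 × 2 + 1  ⟹  1 = (40)·241 + (-119)·81
So (-119)·81 ≡ 1 (mod 241), i.e. 81^(-1) ≡ -119 ≡ 122 (mod 241).
Check: 81 × 122 = 9882 ≡ 1 (mod 241)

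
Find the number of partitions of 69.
3554345

p(n) counts ways to write n as a sum of positive integers (order ignored).
Euler's pentagonal recurrence: p(k) = p(k-1) + p(k-2) - p(k-5) - p(k-7) + p(k-12) + p(k-15) - ... (offsets j(3j∓1)/2, signs ++--, p(0)=1, p(<0)=0).
DP table for k = 0..68: p(0)=1, p(1)=1, p(2)=2, p(3)=3, p(4)=5, p(5)=7, p(6)=11, p(7)=15, p(8)=22, p(9)=30, p(10)=42, p(11)=56, p(12)=77, p(13)=101, p(14)=135, p(15)=176, p(16)=231, p(17)=297, p(18)=385, p(19)=490, p(20)=627, p(21)=792, p(22)=1002, p(23)=1255, p(24)=1575, p(25)=1958, p(26)=2436, p(27)=3010, p(28)=3718, p(29)=4565, p(30)=5604, p(31)=6842, p(32)=8349, p(33)=10143, p(34)=12310, p(35)=14883, p(36)=17977, p(37)=21637, p(38)=26015, p(39)=31185, p(40)=37338, p(41)=44583, p(42)=53174, p(43)=63261, p(44)=75175, p(45)=89134, p(46)=105558, p(47)=124754, p(48)=147273, p(49)=173525, p(50)=204226, p(51)=239943, p(52)=281589, p(53)=329931, p(54)=386155, p(55)=451276, p(56)=526823, p(57)=614154, p(58)=715220, p(59)=831820, p(60)=966467, p(61)=1121505, p(62)=1300156, p(63)=1505499, p(64)=1741630, p(65)=2012558, p(66)=2323520, p(67)=2679689, p(68)=3087735.
Final step: p(69) = p(68) + p(67) - p(64) - p(62) + p(57) + p(54) - p(47) - p(43) + p(34) + p(29) - p(18) - p(12)
= 3087735 + 2679689 - 1741630 - 1300156 + 614154 + 386155 - 124754 - 63261 + 12310 + 4565 - 385 - 77
= 3554345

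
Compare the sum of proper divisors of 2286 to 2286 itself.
abundant

Proper divisors of 2286: sum = 1 + 2 + 3 + 6 + 9 + 18 + 127 + 254 + 381 + 762 + 1143 = 2706
Since 2706 > 2286, 2286 is abundant.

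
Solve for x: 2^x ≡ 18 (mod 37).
17

Baby-step giant-step with step n = ⌈√37⌉ = 7.
Baby steps 2^j mod 37 (j:value) for j=0..6: 0:1, 1:2, 2:4, 3:8, 4:16, 5:32, 6:27.
Giant-step multiplier: 2^(-7) ≡ 2^(36-7) = 2^29 ≡ 24 (mod 37).
Giant steps γ_i = 18·24^i mod 37: γ_0=18, γ_1=25, γ_2=8 (in table at j=3).
x = i·n + j = 2·7 + 3 = 17.
Check: 2^17 ≡ 18 (mod 37).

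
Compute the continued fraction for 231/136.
[1; 1, 2, 3, 6, 2]

Euclidean algorithm steps:
231 = 1 × 136 + 95
136 = 1 × 95 + 41
95 = 2 × 41 + 13
41 = 3 × 13 + 2
13 = 6 × 2 + 1
2 = 2 × 1 + 0
Continued fraction: [1; 1, 2, 3, 6, 2]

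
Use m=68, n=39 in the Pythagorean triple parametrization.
(3103, 5304, 6145)

Euclid's formula: a = m² - n², b = 2mn, c = m² + n²
m = 68, n = 39
a = 68² - 39² = 4624 - 1521 = 3103
b = 2 × 68 × 39 = 5304
c = 68² + 39² = 4624 + 1521 = 6145
Verification: 3103² + 5304² = 9628609 + 28132416 = 37761025 = 6145² ✓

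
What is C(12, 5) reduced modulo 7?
1

Using Lucas' theorem:
Write n=12 and k=5 in base 7:
n in base 7: [1, 5]
k in base 7: [0, 5]
C(12,5) mod 7 = ∏ C(n_i, k_i) mod 7
Digit binomials (mod 7): C(1,0) = 1; C(5,5) = 1
Product: 1 × 1 = 1 ≡ 1 (mod 7)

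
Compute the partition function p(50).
204226

p(n) counts ways to write n as a sum of positive integers (order ignored).
Euler's pentagonal recurrence: p(k) = p(k-1) + p(k-2) - p(k-5) - p(k-7) + p(k-12) + p(k-15) - ... (offsets j(3j∓1)/2, signs ++--, p(0)=1, p(<0)=0).
DP table for k = 0..49: p(0)=1, p(1)=1, p(2)=2, p(3)=3, p(4)=5, p(5)=7, p(6)=11, p(7)=15, p(8)=22, p(9)=30, p(10)=42, p(11)=56, p(12)=77, p(13)=101, p(14)=135, p(15)=176, p(16)=231, p(17)=297, p(18)=385, p(19)=490, p(20)=627, p(21)=792, p(22)=1002, p(23)=1255, p(24)=1575, p(25)=1958, p(26)=2436, p(27)=3010, p(28)=3718, p(29)=4565, p(30)=5604, p(31)=6842, p(32)=8349, p(33)=10143, p(34)=12310, p(35)=14883, p(36)=17977, p(37)=21637, p(38)=26015, p(39)=31185, p(40)=37338, p(41)=44583, p(42)=53174, p(43)=63261, p(44)=75175, p(45)=89134, p(46)=105558, p(47)=124754, p(48)=147273, p(49)=173525.
Final step: p(50) = p(49) + p(48) - p(45) - p(43) + p(38) + p(35) - p(28) - p(24) + p(15) + p(10)
= 173525 + 147273 - 89134 - 63261 + 26015 + 14883 - 3718 - 1575 + 176 + 42
= 204226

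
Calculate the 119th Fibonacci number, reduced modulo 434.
125

Matrix identity: Q^n = [[F_(n+1), F_n], [F_n, F_(n-1)]] with Q = [[1,1],[1,0]].
n = 119 = 1110111₂. Square-and-multiply, entries mod 434:
Q^1 = [[1,1],[1,0]]
Q^3 = (Q^1)²·Q = [[3,2],[2,1]]
Q^7 = (Q^3)²·Q = [[21,13],[13,8]]
Q^14 = (Q^7)² = [[176,377],[377,233]]
Q^29 = (Q^14)²·Q = [[62,373],[373,123]]
Q^59 = (Q^29)²·Q = [[186,187],[187,433]]
Q^119 = (Q^59)²·Q = [[0,125],[125,309]]
F_119 mod 434 = Q^119[0][1] = 125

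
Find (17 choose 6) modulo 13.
0

Using Lucas' theorem:
Write n=17 and k=6 in base 13:
n in base 13: [1, 4]
k in base 13: [0, 6]
C(17,6) mod 13 = ∏ C(n_i, k_i) mod 13
Digit binomials (mod 13): C(1,0) = 1; C(4,6) = 0 (k_i > n_i)
Product: 1 × 0 = 0 ≡ 0 (mod 13)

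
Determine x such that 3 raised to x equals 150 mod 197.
172

Baby-step giant-step with step n = ⌈√197⌉ = 15.
Baby steps 3^j mod 197 (j:value) for j=0..14: 0:1, 1:3, 2:9, 3:27, 4:81, 5:46, 6:138, 7:20, 8:60, 9:180, 10:146, 11:44, 12:132, 13:2, 14:6.
Giant-step multiplier: 3^(-15) ≡ 3^(196-15) = 3^181 ≡ 11 (mod 197).
Giant steps γ_i = 150·11^i mod 197: γ_0=150, γ_1=74, γ_2=26, γ_3=89, γ_4=191, γ_5=131, γ_6=62, γ_7=91, γ_8=16, γ_9=176, γ_10=163, γ_11=20 (in table at j=7).
x = i·n + j = 11·15 + 7 = 172.
Check: 3^172 ≡ 150 (mod 197).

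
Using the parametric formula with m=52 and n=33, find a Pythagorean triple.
(1615, 3432, 3793)

Euclid's formula: a = m² - n², b = 2mn, c = m² + n²
m = 52, n = 33
a = 52² - 33² = 2704 - 1089 = 1615
b = 2 × 52 × 33 = 3432
c = 52² + 33² = 2704 + 1089 = 3793
Verification: 1615² + 3432² = 2608225 + 11778624 = 14386849 = 3793² ✓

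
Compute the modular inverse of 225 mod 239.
17

gcd(225, 239) = 1, so the inverse exists.
Extended Euclidean algorithm on (239, 225):
239 = 1 × 225 + 14  ⟹  14 = (1)·239 + (-1)·225
225 = 16 × 14 + 1  ⟹  1 = (-16)·239 + (17)·225
So (17)·225 ≡ 1 (mod 239), i.e. 225^(-1) ≡ 17 (mod 239).
Check: 225 × 17 = 3825 ≡ 1 (mod 239)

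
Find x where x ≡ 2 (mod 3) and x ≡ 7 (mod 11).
29

Using Chinese Remainder Theorem:
M = 3 × 11 = 33
M1 = 11, M2 = 3
y1 = 11^(-1) mod 3 = 2
y2 = 3^(-1) mod 11 = 4
x = (2×11×2 + 7×3×4) mod 33 = 29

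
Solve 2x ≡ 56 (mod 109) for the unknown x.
x ≡ 28 (mod 109)

gcd(2, 109) = 1, which divides 56, so solutions exist.
Find 2^(-1) mod 109 by the extended Euclidean algorithm:
109 = 54 × 2 + 1  ⟹  1 = (1)·109 + (-54)·2
So (-54)·2 ≡ 1 (mod 109), i.e. 2^(-1) ≡ -54 ≡ 55 (mod 109).
x ≡ 55 × 56 = 3080 ≡ 28 (mod 109).
Check: 2 × 28 = 56 ≡ 56 (mod 109).
Unique solution: x ≡ 28 (mod 109)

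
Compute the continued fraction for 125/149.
[0; 1, 5, 4, 1, 4]

Euclidean algorithm steps:
125 = 0 × 149 + 125
149 = 1 × 125 + 24
125 = 5 × 24 + 5
24 = 4 × 5 + 4
5 = 1 × 4 + 1
4 = 4 × 1 + 0
Continued fraction: [0; 1, 5, 4, 1, 4]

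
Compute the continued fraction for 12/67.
[0; 5, 1, 1, 2, 2]

Euclidean algorithm steps:
12 = 0 × 67 + 12
67 = 5 × 12 + 7
12 = 1 × 7 + 5
7 = 1 × 5 + 2
5 = 2 × 2 + 1
2 = 2 × 1 + 0
Continued fraction: [0; 5, 1, 1, 2, 2]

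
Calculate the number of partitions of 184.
980462880430

p(n) counts ways to write n as a sum of positive integers (order ignored).
Euler's pentagonal recurrence: p(k) = p(k-1) + p(k-2) - p(k-5) - p(k-7) + p(k-12) + p(k-15) - ... (offsets j(3j∓1)/2, signs ++--, p(0)=1, p(<0)=0).
DP table for k = 0..183: p(0)=1, p(1)=1, p(2)=2, p(3)=3, p(4)=5, p(5)=7, p(6)=11, p(7)=15, p(8)=22, p(9)=30, p(10)=42, p(11)=56, p(12)=77, p(13)=101, p(14)=135, p(15)=176, p(16)=231, p(17)=297, p(18)=385, p(19)=490, p(20)=627, p(21)=792, p(22)=1002, p(23)=1255, p(24)=1575, p(25)=1958, p(26)=2436, p(27)=3010, p(28)=3718, p(29)=4565, p(30)=5604, p(31)=6842, p(32)=8349, p(33)=10143, p(34)=12310, p(35)=14883, p(36)=17977, p(37)=21637, p(38)=26015, p(39)=31185, p(40)=37338, p(41)=44583, p(42)=53174, p(43)=63261, p(44)=75175, p(45)=89134, p(46)=105558, p(47)=124754, p(48)=147273, p(49)=173525, p(50)=204226, p(51)=239943, p(52)=281589, p(53)=329931, p(54)=386155, p(55)=451276, p(56)=526823, p(57)=614154, p(58)=715220, p(59)=831820, p(60)=966467, p(61)=1121505, p(62)=1300156, p(63)=1505499, p(64)=1741630, p(65)=2012558, p(66)=2323520, p(67)=2679689, p(68)=3087735, p(69)=3554345, p(70)=4087968, p(71)=4697205, p(72)=5392783, p(73)=6185689, p(74)=7089500, p(75)=8118264, p(76)=9289091, p(77)=10619863, p(78)=12132164, p(79)=13848650, p(80)=15796476, p(81)=18004327, p(82)=20506255, p(83)=23338469, p(84)=26543660, p(85)=30167357, p(86)=34262962, p(87)=38887673, p(88)=44108109, p(89)=49995925, p(90)=56634173, p(91)=64112359, p(92)=72533807, p(93)=82010177, p(94)=92669720, p(95)=104651419, p(96)=118114304, p(97)=133230930, p(98)=150198136, p(99)=169229875, p(100)=190569292, p(101)=214481126, p(102)=241265379, p(103)=271248950, p(104)=304801365, p(105)=342325709, p(106)=384276336, p(107)=431149389, p(108)=483502844, p(109)=541946240, p(110)=607163746, p(111)=679903203, p(112)=761002156, p(113)=851376628, p(114)=952050665, p(115)=1064144451, p(116)=1188908248, p(117)=1327710076, p(118)=1482074143, p(119)=1653668665, p(120)=1844349560, p(121)=2056148051, p(122)=2291320912, p(123)=2552338241, p(124)=2841940500, p(125)=3163127352, p(126)=3519222692, p(127)=3913864295, p(128)=4351078600, p(129)=4835271870, p(130)=5371315400, p(131)=5964539504, p(132)=6620830889, p(133)=7346629512, p(134)=8149040695, p(135)=9035836076, p(136)=10015581680, p(137)=11097645016, p(138)=12292341831, p(139)=13610949895, p(140)=15065878135, p(141)=16670689208, p(142)=18440293320, p(143)=20390982757, p(144)=22540654445, p(145)=24908858009, p(146)=27517052599, p(147)=30388671978, p(148)=33549419497, p(149)=37027355200, p(150)=40853235313, p(151)=45060624582, p(152)=49686288421, p(153)=54770336324, p(154)=60356673280, p(155)=66493182097, p(156)=73232243759, p(157)=80630964769, p(158)=88751778802, p(159)=97662728555, p(160)=107438159466, p(161)=118159068427, p(162)=129913904637, p(163)=142798995930, p(164)=156919475295, p(165)=172389800255, p(166)=189334822579, p(167)=207890420102, p(168)=228204732751, p(169)=250438925115, p(170)=274768617130, p(171)=301384802048, p(172)=330495499613, p(173)=362326859895, p(174)=397125074750, p(175)=435157697830, p(176)=476715857290, p(177)=522115831195, p(178)=571701605655, p(179)=625846753120, p(180)=684957390936, p(181)=749474411781, p(182)=819876908323, p(183)=896684817527.
Final step: p(184) = p(183) + p(182) - p(179) - p(177) + p(172) + p(169) - p(162) - p(158) + p(149) + p(144) - p(133) - p(127) + p(114) + p(107) - p(92) - p(84) + p(67) + p(58) - p(39) - p(29) + p(8)
= 896684817527 + 819876908323 - 625846753120 - 522115831195 + 330495499613 + 250438925115 - 129913904637 - 88751778802 + 37027355200 + 22540654445 - 7346629512 - 3913864295 + 952050665 + 431149389 - 72533807 - 26543660 + 2679689 + 715220 - 31185 - 4565 + 22
= 980462880430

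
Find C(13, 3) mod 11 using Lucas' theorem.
0

Using Lucas' theorem:
Write n=13 and k=3 in base 11:
n in base 11: [1, 2]
k in base 11: [0, 3]
C(13,3) mod 11 = ∏ C(n_i, k_i) mod 11
Digit binomials (mod 11): C(1,0) = 1; C(2,3) = 0 (k_i > n_i)
Product: 1 × 0 = 0 ≡ 0 (mod 11)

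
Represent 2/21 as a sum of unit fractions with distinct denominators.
1/11 + 1/231

Greedy algorithm:
2/21: ceiling(21/2) = 11, use 1/11
1/231: ceiling(231/1) = 231, use 1/231
Result: 2/21 = 1/11 + 1/231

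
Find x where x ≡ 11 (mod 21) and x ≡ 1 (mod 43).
431

Using Chinese Remainder Theorem:
M = 21 × 43 = 903
M1 = 43, M2 = 21
y1 = 43^(-1) mod 21 = 1
y2 = 21^(-1) mod 43 = 41
x = (11×43×1 + 1×21×41) mod 903 = 431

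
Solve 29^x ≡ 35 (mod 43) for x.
24

Baby-step giant-step with step n = ⌈√43⌉ = 7.
Baby steps 29^j mod 43 (j:value) for j=0..6: 0:1, 1:29, 2:24, 3:8, 4:17, 5:20, 6:21.
Giant-step multiplier: 29^(-7) ≡ 29^(42-7) = 29^35 ≡ 37 (mod 43).
Giant steps γ_i = 35·37^i mod 43: γ_0=35, γ_1=5, γ_2=13, γ_3=8 (in table at j=3).
x = i·n + j = 3·7 + 3 = 24.
Check: 29^24 ≡ 35 (mod 43).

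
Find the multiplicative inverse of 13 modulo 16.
5

gcd(13, 16) = 1, so the inverse exists.
Extended Euclidean algorithm on (16, 13):
16 = 1 × 13 + 3  ⟹  3 = (1)·16 + (-1)·13
13 = 4 × 3 + 1  ⟹  1 = (-4)·16 + (5)·13
So (5)·13 ≡ 1 (mod 16), i.e. 13^(-1) ≡ 5 (mod 16).
Check: 13 × 5 = 65 ≡ 1 (mod 16)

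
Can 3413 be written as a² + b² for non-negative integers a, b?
7² + 58² (a=7, b=58)

Factorization: 3413 = 3413
By Fermat: n is sum of two squares iff every prime p ≡ 3 (mod 4) appears to even power.
All primes ≡ 3 (mod 4) appear to even power.
Search a = 0, 1, 2, … for 3413 - a² a perfect square: first hit at a = 7: 3413 - 49 = 3364 = 58².
3413 = 7² + 58² = 49 + 3364 ✓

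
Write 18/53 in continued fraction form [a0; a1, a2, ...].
[0; 2, 1, 17]

Euclidean algorithm steps:
18 = 0 × 53 + 18
53 = 2 × 18 + 17
18 = 1 × 17 + 1
17 = 17 × 1 + 0
Continued fraction: [0; 2, 1, 17]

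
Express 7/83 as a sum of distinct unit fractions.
1/12 + 1/996

Greedy algorithm:
7/83: ceiling(83/7) = 12, use 1/12
1/996: ceiling(996/1) = 996, use 1/996
Result: 7/83 = 1/12 + 1/996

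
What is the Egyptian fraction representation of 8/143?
1/18 + 1/2574

Greedy algorithm:
8/143: ceiling(143/8) = 18, use 1/18
1/2574: ceiling(2574/1) = 2574, use 1/2574
Result: 8/143 = 1/18 + 1/2574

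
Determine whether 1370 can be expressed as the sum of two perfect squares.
1² + 37² (a=1, b=37)

Factorization: 1370 = 2 × 5 × 137
By Fermat: n is sum of two squares iff every prime p ≡ 3 (mod 4) appears to even power.
All primes ≡ 3 (mod 4) appear to even power.
Search a = 0, 1, 2, … for 1370 - a² a perfect square: first hit at a = 1: 1370 - 1 = 1369 = 37².
1370 = 1² + 37² = 1 + 1369 ✓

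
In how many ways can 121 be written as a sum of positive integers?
2056148051

p(n) counts ways to write n as a sum of positive integers (order ignored).
Euler's pentagonal recurrence: p(k) = p(k-1) + p(k-2) - p(k-5) - p(k-7) + p(k-12) + p(k-15) - ... (offsets j(3j∓1)/2, signs ++--, p(0)=1, p(<0)=0).
DP table for k = 0..120: p(0)=1, p(1)=1, p(2)=2, p(3)=3, p(4)=5, p(5)=7, p(6)=11, p(7)=15, p(8)=22, p(9)=30, p(10)=42, p(11)=56, p(12)=77, p(13)=101, p(14)=135, p(15)=176, p(16)=231, p(17)=297, p(18)=385, p(19)=490, p(20)=627, p(21)=792, p(22)=1002, p(23)=1255, p(24)=1575, p(25)=1958, p(26)=2436, p(27)=3010, p(28)=3718, p(29)=4565, p(30)=5604, p(31)=6842, p(32)=8349, p(33)=10143, p(34)=12310, p(35)=14883, p(36)=17977, p(37)=21637, p(38)=26015, p(39)=31185, p(40)=37338, p(41)=44583, p(42)=53174, p(43)=63261, p(44)=75175, p(45)=89134, p(46)=105558, p(47)=124754, p(48)=147273, p(49)=173525, p(50)=204226, p(51)=239943, p(52)=281589, p(53)=329931, p(54)=386155, p(55)=451276, p(56)=526823, p(57)=614154, p(58)=715220, p(59)=831820, p(60)=966467, p(61)=1121505, p(62)=1300156, p(63)=1505499, p(64)=1741630, p(65)=2012558, p(66)=2323520, p(67)=2679689, p(68)=3087735, p(69)=3554345, p(70)=4087968, p(71)=4697205, p(72)=5392783, p(73)=6185689, p(74)=7089500, p(75)=8118264, p(76)=9289091, p(77)=10619863, p(78)=12132164, p(79)=13848650, p(80)=15796476, p(81)=18004327, p(82)=20506255, p(83)=23338469, p(84)=26543660, p(85)=30167357, p(86)=34262962, p(87)=38887673, p(88)=44108109, p(89)=49995925, p(90)=56634173, p(91)=64112359, p(92)=72533807, p(93)=82010177, p(94)=92669720, p(95)=104651419, p(96)=118114304, p(97)=133230930, p(98)=150198136, p(99)=169229875, p(100)=190569292, p(101)=214481126, p(102)=241265379, p(103)=271248950, p(104)=304801365, p(105)=342325709, p(106)=384276336, p(107)=431149389, p(108)=483502844, p(109)=541946240, p(110)=607163746, p(111)=679903203, p(112)=761002156, p(113)=851376628, p(114)=952050665, p(115)=1064144451, p(116)=1188908248, p(117)=1327710076, p(118)=1482074143, p(119)=1653668665, p(120)=1844349560.
Final step: p(121) = p(120) + p(119) - p(116) - p(114) + p(109) + p(106) - p(99) - p(95) + p(86) + p(81) - p(70) - p(64) + p(51) + p(44) - p(29) - p(21) + p(4)
= 1844349560 + 1653668665 - 1188908248 - 952050665 + 541946240 + 384276336 - 169229875 - 104651419 + 34262962 + 18004327 - 4087968 - 1741630 + 239943 + 75175 - 4565 - 792 + 5
= 2056148051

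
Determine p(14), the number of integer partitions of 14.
135

p(n) counts ways to write n as a sum of positive integers (order ignored).
Euler's pentagonal recurrence: p(k) = p(k-1) + p(k-2) - p(k-5) - p(k-7) + p(k-12) + p(k-15) - ... (offsets j(3j∓1)/2, signs ++--, p(0)=1, p(<0)=0).
DP table for k = 0..13: p(0)=1, p(1)=1, p(2)=2, p(3)=3, p(4)=5, p(5)=7, p(6)=11, p(7)=15, p(8)=22, p(9)=30, p(10)=42, p(11)=56, p(12)=77, p(13)=101.
Final step: p(14) = p(13) + p(12) - p(9) - p(7) + p(2)
= 101 + 77 - 30 - 15 + 2
= 135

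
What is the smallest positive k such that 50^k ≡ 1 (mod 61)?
4

61 is prime, so ord(50) divides φ(61) = 60.
Divisors of 60: 1, 2, 3, 4, 5, 6, 10, 12, 15, 20, 30, 60.
Repeated squaring: 50^1 ≡ 50, 50^2 ≡ 60, 50^4 ≡ 1, 50^8 ≡ 1, 50^16 ≡ 1, 50^32 ≡ 1 (mod 61).
Test 50^d mod 61 for each divisor d in increasing order:
50^1 ≡ 50
50^2 ≡ 60
50^3 = 50^2·50^1 ≡ 11
50^4 ≡ 1  ← first divisor giving 1
The order is 4.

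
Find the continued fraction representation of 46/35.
[1; 3, 5, 2]

Euclidean algorithm steps:
46 = 1 × 35 + 11
35 = 3 × 11 + 2
11 = 5 × 2 + 1
2 = 2 × 1 + 0
Continued fraction: [1; 3, 5, 2]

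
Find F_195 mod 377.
1

Matrix identity: Q^n = [[F_(n+1), F_n], [F_n, F_(n-1)]] with Q = [[1,1],[1,0]].
n = 195 = 11000011₂. Square-and-multiply, entries mod 377:
Q^1 = [[1,1],[1,0]]
Q^3 = (Q^1)²·Q = [[3,2],[2,1]]
Q^6 = (Q^3)² = [[13,8],[8,5]]
Q^12 = (Q^6)² = [[233,144],[144,89]]
Q^24 = (Q^12)² = [[2,374],[374,5]]
Q^48 = (Q^24)² = [[13,356],[356,34]]
Q^97 = (Q^48)²·Q = [[0,233],[233,144]]
Q^195 = (Q^97)²·Q = [[0,1],[1,376]]
F_195 mod 377 = Q^195[0][1] = 1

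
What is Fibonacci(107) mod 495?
233

Matrix identity: Q^n = [[F_(n+1), F_n], [F_n, F_(n-1)]] with Q = [[1,1],[1,0]].
n = 107 = 1101011₂. Square-and-multiply, entries mod 495:
Q^1 = [[1,1],[1,0]]
Q^3 = (Q^1)²·Q = [[3,2],[2,1]]
Q^6 = (Q^3)² = [[13,8],[8,5]]
Q^13 = (Q^6)²·Q = [[377,233],[233,144]]
Q^26 = (Q^13)² = [[398,118],[118,280]]
Q^53 = (Q^26)²·Q = [[377,68],[68,309]]
Q^107 = (Q^53)²·Q = [[351,233],[233,118]]
F_107 mod 495 = Q^107[0][1] = 233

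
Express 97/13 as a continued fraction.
[7; 2, 6]

Euclidean algorithm steps:
97 = 7 × 13 + 6
13 = 2 × 6 + 1
6 = 6 × 1 + 0
Continued fraction: [7; 2, 6]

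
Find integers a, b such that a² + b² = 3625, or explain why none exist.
5² + 60² (a=5, b=60)

Factorization: 3625 = 5^3 × 29
By Fermat: n is sum of two squares iff every prime p ≡ 3 (mod 4) appears to even power.
All primes ≡ 3 (mod 4) appear to even power.
Search a = 0, 1, 2, … for 3625 - a² a perfect square: first hit at a = 5: 3625 - 25 = 3600 = 60².
3625 = 5² + 60² = 25 + 3600 ✓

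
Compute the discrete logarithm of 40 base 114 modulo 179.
133

Baby-step giant-step with step n = ⌈√179⌉ = 14.
Baby steps 114^j mod 179 (j:value) for j=0..13: 0:1, 1:114, 2:108, 3:140, 4:29, 5:84, 6:89, 7:122, 8:125, 9:109, 10:75, 11:137, 12:45, 13:118.
Giant-step multiplier: 114^(-14) ≡ 114^(178-14) = 114^164 ≡ 126 (mod 179).
Giant steps γ_i = 40·126^i mod 179: γ_0=40, γ_1=28, γ_2=127, γ_3=71, γ_4=175, γ_5=33, γ_6=41, γ_7=154, γ_8=72, γ_9=122 (in table at j=7).
x = i·n + j = 9·14 + 7 = 133.
Check: 114^133 ≡ 40 (mod 179).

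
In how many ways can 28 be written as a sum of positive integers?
3718

p(n) counts ways to write n as a sum of positive integers (order ignored).
Euler's pentagonal recurrence: p(k) = p(k-1) + p(k-2) - p(k-5) - p(k-7) + p(k-12) + p(k-15) - ... (offsets j(3j∓1)/2, signs ++--, p(0)=1, p(<0)=0).
DP table for k = 0..27: p(0)=1, p(1)=1, p(2)=2, p(3)=3, p(4)=5, p(5)=7, p(6)=11, p(7)=15, p(8)=22, p(9)=30, p(10)=42, p(11)=56, p(12)=77, p(13)=101, p(14)=135, p(15)=176, p(16)=231, p(17)=297, p(18)=385, p(19)=490, p(20)=627, p(21)=792, p(22)=1002, p(23)=1255, p(24)=1575, p(25)=1958, p(26)=2436, p(27)=3010.
Final step: p(28) = p(27) + p(26) - p(23) - p(21) + p(16) + p(13) - p(6) - p(2)
= 3010 + 2436 - 1255 - 792 + 231 + 101 - 11 - 2
= 3718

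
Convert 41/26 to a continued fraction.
[1; 1, 1, 2, 1, 3]

Euclidean algorithm steps:
41 = 1 × 26 + 15
26 = 1 × 15 + 11
15 = 1 × 11 + 4
11 = 2 × 4 + 3
4 = 1 × 3 + 1
3 = 3 × 1 + 0
Continued fraction: [1; 1, 1, 2, 1, 3]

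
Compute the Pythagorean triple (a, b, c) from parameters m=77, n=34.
(4773, 5236, 7085)

Euclid's formula: a = m² - n², b = 2mn, c = m² + n²
m = 77, n = 34
a = 77² - 34² = 5929 - 1156 = 4773
b = 2 × 77 × 34 = 5236
c = 77² + 34² = 5929 + 1156 = 7085
Verification: 4773² + 5236² = 22781529 + 27415696 = 50197225 = 7085² ✓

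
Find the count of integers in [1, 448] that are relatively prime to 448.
192

448 = 2^6 × 7
φ(n) = n × ∏(1 - 1/p) for each prime p dividing n
φ(448) = 448 × (1 - 1/2) × (1 - 1/7) = 192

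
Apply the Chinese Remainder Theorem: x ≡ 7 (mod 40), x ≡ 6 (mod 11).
127

Using Chinese Remainder Theorem:
M = 40 × 11 = 440
M1 = 11, M2 = 40
y1 = 11^(-1) mod 40 = 11
y2 = 40^(-1) mod 11 = 8
x = (7×11×11 + 6×40×8) mod 440 = 127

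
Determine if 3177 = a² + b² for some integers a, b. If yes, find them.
24² + 51² (a=24, b=51)

Factorization: 3177 = 3^2 × 353
By Fermat: n is sum of two squares iff every prime p ≡ 3 (mod 4) appears to even power.
All primes ≡ 3 (mod 4) appear to even power.
Search a = 0, 1, 2, … for 3177 - a² a perfect square: first hit at a = 24: 3177 - 576 = 2601 = 51².
3177 = 24² + 51² = 576 + 2601 ✓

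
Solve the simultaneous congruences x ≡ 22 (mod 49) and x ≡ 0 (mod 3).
120

Using Chinese Remainder Theorem:
M = 49 × 3 = 147
M1 = 3, M2 = 49
y1 = 3^(-1) mod 49 = 33
y2 = 49^(-1) mod 3 = 1
x = (22×3×33 + 0×49×1) mod 147 = 120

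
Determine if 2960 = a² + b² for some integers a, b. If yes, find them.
16² + 52² (a=16, b=52)

Factorization: 2960 = 2^4 × 5 × 37
By Fermat: n is sum of two squares iff every prime p ≡ 3 (mod 4) appears to even power.
All primes ≡ 3 (mod 4) appear to even power.
Search a = 0, 1, 2, … for 2960 - a² a perfect square: first hit at a = 16: 2960 - 256 = 2704 = 52².
2960 = 16² + 52² = 256 + 2704 ✓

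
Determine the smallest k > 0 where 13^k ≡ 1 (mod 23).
11

23 is prime, so ord(13) divides φ(23) = 22.
Divisors of 22: 1, 2, 11, 22.
Repeated squaring: 13^1 ≡ 13, 13^2 ≡ 8, 13^4 ≡ 18, 13^8 ≡ 2, 13^16 ≡ 4 (mod 23).
Test 13^d mod 23 for each divisor d in increasing order:
13^1 ≡ 13
13^2 ≡ 8
13^11 = 13^8·13^2·13^1 ≡ 1  ← first divisor giving 1
The order is 11.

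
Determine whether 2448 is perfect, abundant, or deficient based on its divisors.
abundant

Proper divisors of 2448: sum = 1 + 2 + 3 + 4 + 6 + 8 + 9 + 12 + ... + 408 + 612 + 816 + 1224 (29 divisors) = 4806
Since 4806 > 2448, 2448 is abundant.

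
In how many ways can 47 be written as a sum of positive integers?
124754

p(n) counts ways to write n as a sum of positive integers (order ignored).
Euler's pentagonal recurrence: p(k) = p(k-1) + p(k-2) - p(k-5) - p(k-7) + p(k-12) + p(k-15) - ... (offsets j(3j∓1)/2, signs ++--, p(0)=1, p(<0)=0).
DP table for k = 0..46: p(0)=1, p(1)=1, p(2)=2, p(3)=3, p(4)=5, p(5)=7, p(6)=11, p(7)=15, p(8)=22, p(9)=30, p(10)=42, p(11)=56, p(12)=77, p(13)=101, p(14)=135, p(15)=176, p(16)=231, p(17)=297, p(18)=385, p(19)=490, p(20)=627, p(21)=792, p(22)=1002, p(23)=1255, p(24)=1575, p(25)=1958, p(26)=2436, p(27)=3010, p(28)=3718, p(29)=4565, p(30)=5604, p(31)=6842, p(32)=8349, p(33)=10143, p(34)=12310, p(35)=14883, p(36)=17977, p(37)=21637, p(38)=26015, p(39)=31185, p(40)=37338, p(41)=44583, p(42)=53174, p(43)=63261, p(44)=75175, p(45)=89134, p(46)=105558.
Final step: p(47) = p(46) + p(45) - p(42) - p(40) + p(35) + p(32) - p(25) - p(21) + p(12) + p(7)
= 105558 + 89134 - 53174 - 37338 + 14883 + 8349 - 1958 - 792 + 77 + 15
= 124754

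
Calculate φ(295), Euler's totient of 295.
232

295 = 5 × 59
φ(n) = n × ∏(1 - 1/p) for each prime p dividing n
φ(295) = 295 × (1 - 1/5) × (1 - 1/59) = 232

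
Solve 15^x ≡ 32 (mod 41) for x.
10

Baby-step giant-step with step n = ⌈√41⌉ = 7.
Baby steps 15^j mod 41 (j:value) for j=0..6: 0:1, 1:15, 2:20, 3:13, 4:31, 5:14, 6:5.
Giant-step multiplier: 15^(-7) ≡ 15^(40-7) = 15^33 ≡ 35 (mod 41).
Giant steps γ_i = 32·35^i mod 41: γ_0=32, γ_1=13 (in table at j=3).
x = i·n + j = 1·7 + 3 = 10.
Check: 15^10 ≡ 32 (mod 41).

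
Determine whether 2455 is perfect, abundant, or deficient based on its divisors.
deficient

Proper divisors of 2455: sum = 1 + 5 + 491 = 497
Since 497 < 2455, 2455 is deficient.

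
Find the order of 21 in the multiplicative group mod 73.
24

73 is prime, so ord(21) divides φ(73) = 72.
Divisors of 72: 1, 2, 3, 4, 6, 8, 9, 12, 18, 24, 36, 72.
Repeated squaring: 21^1 ≡ 21, 21^2 ≡ 3, 21^4 ≡ 9, 21^8 ≡ 8, 21^16 ≡ 64, 21^32 ≡ 8, 21^64 ≡ 64 (mod 73).
Test 21^d mod 73 for each divisor d in increasing order:
21^1 ≡ 21
21^2 ≡ 3
21^3 = 21^2·21^1 ≡ 63
21^4 ≡ 9
21^6 = 21^4·21^2 ≡ 27
21^8 ≡ 8
21^9 = 21^8·21^1 ≡ 22
21^12 = 21^8·21^4 ≡ 72
21^18 = 21^16·21^2 ≡ 46
21^24 = 21^16·21^8 ≡ 1  ← first divisor giving 1
The order is 24.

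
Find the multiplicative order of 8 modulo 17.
8

17 is prime, so ord(8) divides φ(17) = 16.
Divisors of 16: 1, 2, 4, 8, 16.
Repeated squaring: 8^1 ≡ 8, 8^2 ≡ 13, 8^4 ≡ 16, 8^8 ≡ 1, 8^16 ≡ 1 (mod 17).
Test 8^d mod 17 for each divisor d in increasing order:
8^1 ≡ 8
8^2 ≡ 13
8^4 ≡ 16
8^8 ≡ 1  ← first divisor giving 1
The order is 8.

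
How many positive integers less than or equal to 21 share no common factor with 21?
12

21 = 3 × 7
φ(n) = n × ∏(1 - 1/p) for each prime p dividing n
φ(21) = 21 × (1 - 1/3) × (1 - 1/7) = 12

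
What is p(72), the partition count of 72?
5392783

p(n) counts ways to write n as a sum of positive integers (order ignored).
Euler's pentagonal recurrence: p(k) = p(k-1) + p(k-2) - p(k-5) - p(k-7) + p(k-12) + p(k-15) - ... (offsets j(3j∓1)/2, signs ++--, p(0)=1, p(<0)=0).
DP table for k = 0..71: p(0)=1, p(1)=1, p(2)=2, p(3)=3, p(4)=5, p(5)=7, p(6)=11, p(7)=15, p(8)=22, p(9)=30, p(10)=42, p(11)=56, p(12)=77, p(13)=101, p(14)=135, p(15)=176, p(16)=231, p(17)=297, p(18)=385, p(19)=490, p(20)=627, p(21)=792, p(22)=1002, p(23)=1255, p(24)=1575, p(25)=1958, p(26)=2436, p(27)=3010, p(28)=3718, p(29)=4565, p(30)=5604, p(31)=6842, p(32)=8349, p(33)=10143, p(34)=12310, p(35)=14883, p(36)=17977, p(37)=21637, p(38)=26015, p(39)=31185, p(40)=37338, p(41)=44583, p(42)=53174, p(43)=63261, p(44)=75175, p(45)=89134, p(46)=105558, p(47)=124754, p(48)=147273, p(49)=173525, p(50)=204226, p(51)=239943, p(52)=281589, p(53)=329931, p(54)=386155, p(55)=451276, p(56)=526823, p(57)=614154, p(58)=715220, p(59)=831820, p(60)=966467, p(61)=1121505, p(62)=1300156, p(63)=1505499, p(64)=1741630, p(65)=2012558, p(66)=2323520, p(67)=2679689, p(68)=3087735, p(69)=3554345, p(70)=4087968, p(71)=4697205.
Final step: p(72) = p(71) + p(70) - p(67) - p(65) + p(60) + p(57) - p(50) - p(46) + p(37) + p(32) - p(21) - p(15) + p(2)
= 4697205 + 4087968 - 2679689 - 2012558 + 966467 + 614154 - 204226 - 105558 + 21637 + 8349 - 792 - 176 + 2
= 5392783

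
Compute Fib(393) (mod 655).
133

Matrix identity: Q^n = [[F_(n+1), F_n], [F_n, F_(n-1)]] with Q = [[1,1],[1,0]].
n = 393 = 110001001₂. Square-and-multiply, entries mod 655:
Q^1 = [[1,1],[1,0]]
Q^3 = (Q^1)²·Q = [[3,2],[2,1]]
Q^6 = (Q^3)² = [[13,8],[8,5]]
Q^12 = (Q^6)² = [[233,144],[144,89]]
Q^24 = (Q^12)² = [[355,518],[518,492]]
Q^49 = (Q^24)²·Q = [[590,39],[39,551]]
Q^98 = (Q^49)² = [[506,614],[614,547]]
Q^196 = (Q^98)² = [[302,57],[57,245]]
Q^393 = (Q^196)²·Q = [[527,133],[133,394]]
F_393 mod 655 = Q^393[0][1] = 133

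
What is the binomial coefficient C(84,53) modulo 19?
0

Using Lucas' theorem:
Write n=84 and k=53 in base 19:
n in base 19: [4, 8]
k in base 19: [2, 15]
C(84,53) mod 19 = ∏ C(n_i, k_i) mod 19
Digit binomials (mod 19): C(4,2) = 6; C(8,15) = 0 (k_i > n_i)
Product: 6 × 0 = 0 ≡ 0 (mod 19)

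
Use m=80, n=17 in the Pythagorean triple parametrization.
(6111, 2720, 6689)

Euclid's formula: a = m² - n², b = 2mn, c = m² + n²
m = 80, n = 17
a = 80² - 17² = 6400 - 289 = 6111
b = 2 × 80 × 17 = 2720
c = 80² + 17² = 6400 + 289 = 6689
Verification: 6111² + 2720² = 37344321 + 7398400 = 44742721 = 6689² ✓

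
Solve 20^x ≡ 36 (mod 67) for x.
28

Baby-step giant-step with step n = ⌈√67⌉ = 9.
Baby steps 20^j mod 67 (j:value) for j=0..8: 0:1, 1:20, 2:65, 3:27, 4:4, 5:13, 6:59, 7:41, 8:16.
Giant-step multiplier: 20^(-9) ≡ 20^(66-9) = 20^57 ≡ 58 (mod 67).
Giant steps γ_i = 36·58^i mod 67: γ_0=36, γ_1=11, γ_2=35, γ_3=20 (in table at j=1).
x = i·n + j = 3·9 + 1 = 28.
Check: 20^28 ≡ 36 (mod 67).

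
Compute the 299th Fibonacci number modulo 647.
231

Matrix identity: Q^n = [[F_(n+1), F_n], [F_n, F_(n-1)]] with Q = [[1,1],[1,0]].
n = 299 = 100101011₂. Square-and-multiply, entries mod 647:
Q^1 = [[1,1],[1,0]]
Q^2 = (Q^1)² = [[2,1],[1,1]]
Q^4 = (Q^2)² = [[5,3],[3,2]]
Q^9 = (Q^4)²·Q = [[55,34],[34,21]]
Q^18 = (Q^9)² = [[299,643],[643,303]]
Q^37 = (Q^18)²·Q = [[311,131],[131,180]]
Q^74 = (Q^37)² = [[10,268],[268,389]]
Q^149 = (Q^74)²·Q = [[284,107],[107,177]]
Q^299 = (Q^149)²·Q = [[386,231],[231,155]]
F_299 mod 647 = Q^299[0][1] = 231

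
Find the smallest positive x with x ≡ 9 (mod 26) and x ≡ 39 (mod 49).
529

Using Chinese Remainder Theorem:
M = 26 × 49 = 1274
M1 = 49, M2 = 26
y1 = 49^(-1) mod 26 = 17
y2 = 26^(-1) mod 49 = 17
x = (9×49×17 + 39×26×17) mod 1274 = 529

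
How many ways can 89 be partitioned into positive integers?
49995925

p(n) counts ways to write n as a sum of positive integers (order ignored).
Euler's pentagonal recurrence: p(k) = p(k-1) + p(k-2) - p(k-5) - p(k-7) + p(k-12) + p(k-15) - ... (offsets j(3j∓1)/2, signs ++--, p(0)=1, p(<0)=0).
DP table for k = 0..88: p(0)=1, p(1)=1, p(2)=2, p(3)=3, p(4)=5, p(5)=7, p(6)=11, p(7)=15, p(8)=22, p(9)=30, p(10)=42, p(11)=56, p(12)=77, p(13)=101, p(14)=135, p(15)=176, p(16)=231, p(17)=297, p(18)=385, p(19)=490, p(20)=627, p(21)=792, p(22)=1002, p(23)=1255, p(24)=1575, p(25)=1958, p(26)=2436, p(27)=3010, p(28)=3718, p(29)=4565, p(30)=5604, p(31)=6842, p(32)=8349, p(33)=10143, p(34)=12310, p(35)=14883, p(36)=17977, p(37)=21637, p(38)=26015, p(39)=31185, p(40)=37338, p(41)=44583, p(42)=53174, p(43)=63261, p(44)=75175, p(45)=89134, p(46)=105558, p(47)=124754, p(48)=147273, p(49)=173525, p(50)=204226, p(51)=239943, p(52)=281589, p(53)=329931, p(54)=386155, p(55)=451276, p(56)=526823, p(57)=614154, p(58)=715220, p(59)=831820, p(60)=966467, p(61)=1121505, p(62)=1300156, p(63)=1505499, p(64)=1741630, p(65)=2012558, p(66)=2323520, p(67)=2679689, p(68)=3087735, p(69)=3554345, p(70)=4087968, p(71)=4697205, p(72)=5392783, p(73)=6185689, p(74)=7089500, p(75)=8118264, p(76)=9289091, p(77)=10619863, p(78)=12132164, p(79)=13848650, p(80)=15796476, p(81)=18004327, p(82)=20506255, p(83)=23338469, p(84)=26543660, p(85)=30167357, p(86)=34262962, p(87)=38887673, p(88)=44108109.
Final step: p(89) = p(88) + p(87) - p(84) - p(82) + p(77) + p(74) - p(67) - p(63) + p(54) + p(49) - p(38) - p(32) + p(19) + p(12)
= 44108109 + 38887673 - 26543660 - 20506255 + 10619863 + 7089500 - 2679689 - 1505499 + 386155 + 173525 - 26015 - 8349 + 490 + 77
= 49995925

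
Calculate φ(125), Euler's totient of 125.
100

125 = 5^3
φ(n) = n × ∏(1 - 1/p) for each prime p dividing n
φ(125) = 125 × (1 - 1/5) = 100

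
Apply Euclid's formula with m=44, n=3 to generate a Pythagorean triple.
(1927, 264, 1945)

Euclid's formula: a = m² - n², b = 2mn, c = m² + n²
m = 44, n = 3
a = 44² - 3² = 1936 - 9 = 1927
b = 2 × 44 × 3 = 264
c = 44² + 3² = 1936 + 9 = 1945
Verification: 1927² + 264² = 3713329 + 69696 = 3783025 = 1945² ✓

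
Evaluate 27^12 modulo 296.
1

Repeated squaring. Binary of 12 = 1100.
27^1 ≡ 27 (mod 296); 27^2 ≡ 137 (mod 296); 27^4 ≡ 121 (mod 296); 27^8 ≡ 137 (mod 296)
27^12 = 27^4 × 27^8 ≡ 1 (mod 296)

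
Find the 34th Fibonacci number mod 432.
55

Matrix identity: Q^n = [[F_(n+1), F_n], [F_n, F_(n-1)]] with Q = [[1,1],[1,0]].
n = 34 = 100010₂. Square-and-multiply, entries mod 432:
Q^1 = [[1,1],[1,0]]
Q^2 = (Q^1)² = [[2,1],[1,1]]
Q^4 = (Q^2)² = [[5,3],[3,2]]
Q^8 = (Q^4)² = [[34,21],[21,13]]
Q^17 = (Q^8)²·Q = [[424,301],[301,123]]
Q^34 = (Q^17)² = [[377,55],[55,322]]
F_34 mod 432 = Q^34[0][1] = 55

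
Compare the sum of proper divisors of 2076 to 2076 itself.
abundant

Proper divisors of 2076: sum = 1 + 2 + 3 + 4 + 6 + 12 + 173 + 346 + 519 + 692 + 1038 = 2796
Since 2796 > 2076, 2076 is abundant.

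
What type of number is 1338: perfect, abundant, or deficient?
abundant

Proper divisors of 1338: sum = 1 + 2 + 3 + 6 + 223 + 446 + 669 = 1350
Since 1350 > 1338, 1338 is abundant.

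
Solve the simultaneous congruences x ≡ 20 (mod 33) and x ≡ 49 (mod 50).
449

Using Chinese Remainder Theorem:
M = 33 × 50 = 1650
M1 = 50, M2 = 33
y1 = 50^(-1) mod 33 = 2
y2 = 33^(-1) mod 50 = 47
x = (20×50×2 + 49×33×47) mod 1650 = 449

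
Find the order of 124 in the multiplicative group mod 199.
99

199 is prime, so ord(124) divides φ(199) = 198.
Divisors of 198: 1, 2, 3, 6, 9, 11, 18, 22, 33, 66, 99, 198.
Repeated squaring: 124^1 ≡ 124, 124^2 ≡ 53, 124^4 ≡ 23, 124^8 ≡ 131, 124^16 ≡ 47, 124^32 ≡ 20, 124^64 ≡ 2, 124^128 ≡ 4 (mod 199).
Test 124^d mod 199 for each divisor d in increasing order:
124^1 ≡ 124
124^2 ≡ 53
124^3 = 124^2·124^1 ≡ 5
124^6 = 124^4·124^2 ≡ 25
124^9 = 124^8·124^1 ≡ 125
124^11 = 124^8·124^2·124^1 ≡ 58
124^18 = 124^16·124^2 ≡ 103
124^22 = 124^16·124^4·124^2 ≡ 180
124^33 = 124^32·124^1 ≡ 92
124^66 = 124^64·124^2 ≡ 106
124^99 = 124^64·124^32·124^2·124^1 ≡ 1  ← first divisor giving 1
The order is 99.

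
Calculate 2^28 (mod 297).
25

Repeated squaring. Binary of 28 = 11100.
2^1 ≡ 2 (mod 297); 2^2 ≡ 4 (mod 297); 2^4 ≡ 16 (mod 297); 2^8 ≡ 256 (mod 297); 2^16 ≡ 196 (mod 297)
2^28 = 2^4 × 2^8 × 2^16 ≡ 25 (mod 297)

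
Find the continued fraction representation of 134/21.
[6; 2, 1, 1, 1, 2]

Euclidean algorithm steps:
134 = 6 × 21 + 8
21 = 2 × 8 + 5
8 = 1 × 5 + 3
5 = 1 × 3 + 2
3 = 1 × 2 + 1
2 = 2 × 1 + 0
Continued fraction: [6; 2, 1, 1, 1, 2]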